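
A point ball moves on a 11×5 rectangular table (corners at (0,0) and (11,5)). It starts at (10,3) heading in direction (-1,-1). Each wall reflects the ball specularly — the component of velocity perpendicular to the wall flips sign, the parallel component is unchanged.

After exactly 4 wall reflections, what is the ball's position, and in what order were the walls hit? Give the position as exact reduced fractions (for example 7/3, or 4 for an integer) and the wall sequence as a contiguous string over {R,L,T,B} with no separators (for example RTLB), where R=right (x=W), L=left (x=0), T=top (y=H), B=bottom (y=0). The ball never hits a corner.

1. t=3 → B at (7,0); v=(-1,1)
2. t=5 → T at (2,5); v=(-1,-1)
3. t=2 → L at (0,3); v=(1,-1)
4. t=3 → B at (3,0); v=(1,1)

Final position: (3,0)
Wall sequence: BTLB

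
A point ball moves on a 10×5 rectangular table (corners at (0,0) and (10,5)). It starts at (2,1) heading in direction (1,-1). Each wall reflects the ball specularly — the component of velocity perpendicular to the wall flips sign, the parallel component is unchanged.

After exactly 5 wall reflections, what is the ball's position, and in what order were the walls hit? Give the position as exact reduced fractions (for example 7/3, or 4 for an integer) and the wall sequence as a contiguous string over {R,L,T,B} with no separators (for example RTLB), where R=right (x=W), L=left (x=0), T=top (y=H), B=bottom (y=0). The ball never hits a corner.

Final position: (2,5)
Wall sequence: BTRBT

1. t=1 → B at (3,0); v=(1,1)
2. t=5 → T at (8,5); v=(1,-1)
3. t=2 → R at (10,3); v=(-1,-1)
4. t=3 → B at (7,0); v=(-1,1)
5. t=5 → T at (2,5); v=(-1,-1)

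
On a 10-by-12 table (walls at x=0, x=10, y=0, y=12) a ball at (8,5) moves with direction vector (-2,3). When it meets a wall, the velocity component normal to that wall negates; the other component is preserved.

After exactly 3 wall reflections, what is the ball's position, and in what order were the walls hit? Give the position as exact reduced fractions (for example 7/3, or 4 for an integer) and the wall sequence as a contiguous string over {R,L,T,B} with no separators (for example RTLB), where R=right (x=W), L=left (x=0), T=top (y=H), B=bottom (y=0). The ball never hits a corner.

1. t=7/3 → T at (10/3,12); v=(-2,-3)
2. t=5/3 → L at (0,7); v=(2,-3)
3. t=7/3 → B at (14/3,0); v=(2,3)

Final position: (14/3,0)
Wall sequence: TLB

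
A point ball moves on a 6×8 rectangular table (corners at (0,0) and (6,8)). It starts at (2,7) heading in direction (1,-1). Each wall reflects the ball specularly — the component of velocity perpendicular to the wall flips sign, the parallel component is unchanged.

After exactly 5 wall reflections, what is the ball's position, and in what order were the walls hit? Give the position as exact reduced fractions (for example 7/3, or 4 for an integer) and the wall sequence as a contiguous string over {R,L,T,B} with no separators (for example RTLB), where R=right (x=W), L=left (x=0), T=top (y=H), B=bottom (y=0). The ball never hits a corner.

1. t=4 → R at (6,3); v=(-1,-1)
2. t=3 → B at (3,0); v=(-1,1)
3. t=3 → L at (0,3); v=(1,1)
4. t=5 → T at (5,8); v=(1,-1)
5. t=1 → R at (6,7); v=(-1,-1)

Final position: (6,7)
Wall sequence: RBLTR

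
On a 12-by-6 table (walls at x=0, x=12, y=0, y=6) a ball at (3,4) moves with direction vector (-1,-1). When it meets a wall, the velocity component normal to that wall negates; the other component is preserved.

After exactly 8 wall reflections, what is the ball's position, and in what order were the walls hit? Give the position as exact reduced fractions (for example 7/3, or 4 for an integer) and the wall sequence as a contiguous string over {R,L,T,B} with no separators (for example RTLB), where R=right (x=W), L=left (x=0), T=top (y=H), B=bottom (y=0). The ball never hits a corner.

1. t=3 → L at (0,1); v=(1,-1)
2. t=1 → B at (1,0); v=(1,1)
3. t=6 → T at (7,6); v=(1,-1)
4. t=5 → R at (12,1); v=(-1,-1)
5. t=1 → B at (11,0); v=(-1,1)
6. t=6 → T at (5,6); v=(-1,-1)
7. t=5 → L at (0,1); v=(1,-1)
8. t=1 → B at (1,0); v=(1,1)

Final position: (1,0)
Wall sequence: LBTRBTLB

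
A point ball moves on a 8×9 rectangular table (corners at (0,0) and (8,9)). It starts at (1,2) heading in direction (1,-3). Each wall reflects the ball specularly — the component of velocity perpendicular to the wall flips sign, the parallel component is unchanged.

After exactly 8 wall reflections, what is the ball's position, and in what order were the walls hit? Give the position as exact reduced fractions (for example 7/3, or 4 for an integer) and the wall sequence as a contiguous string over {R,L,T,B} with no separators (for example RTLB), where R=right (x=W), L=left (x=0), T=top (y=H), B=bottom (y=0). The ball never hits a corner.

Final position: (2/3,9)
Wall sequence: BTBRTBLT

1. t=2/3 → B at (5/3,0); v=(1,3)
2. t=3 → T at (14/3,9); v=(1,-3)
3. t=3 → B at (23/3,0); v=(1,3)
4. t=1/3 → R at (8,1); v=(-1,3)
5. t=8/3 → T at (16/3,9); v=(-1,-3)
6. t=3 → B at (7/3,0); v=(-1,3)
7. t=7/3 → L at (0,7); v=(1,3)
8. t=2/3 → T at (2/3,9); v=(1,-3)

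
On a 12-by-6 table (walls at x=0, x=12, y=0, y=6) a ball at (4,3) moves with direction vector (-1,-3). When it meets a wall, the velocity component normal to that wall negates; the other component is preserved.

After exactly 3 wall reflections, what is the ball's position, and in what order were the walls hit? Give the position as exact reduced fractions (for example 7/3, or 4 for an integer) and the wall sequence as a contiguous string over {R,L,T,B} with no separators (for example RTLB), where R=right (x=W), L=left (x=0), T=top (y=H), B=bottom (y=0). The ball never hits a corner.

1. t=1 → B at (3,0); v=(-1,3)
2. t=2 → T at (1,6); v=(-1,-3)
3. t=1 → L at (0,3); v=(1,-3)

Final position: (0,3)
Wall sequence: BTL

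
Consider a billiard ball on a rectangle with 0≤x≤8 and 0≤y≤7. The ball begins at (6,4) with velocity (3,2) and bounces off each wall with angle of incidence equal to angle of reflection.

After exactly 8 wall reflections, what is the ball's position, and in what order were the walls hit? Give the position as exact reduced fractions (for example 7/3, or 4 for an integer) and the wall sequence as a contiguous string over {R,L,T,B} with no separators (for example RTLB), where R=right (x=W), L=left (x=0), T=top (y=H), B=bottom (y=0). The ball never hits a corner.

1. t=2/3 → R at (8,16/3); v=(-3,2)
2. t=5/6 → T at (11/2,7); v=(-3,-2)
3. t=11/6 → L at (0,10/3); v=(3,-2)
4. t=5/3 → B at (5,0); v=(3,2)
5. t=1 → R at (8,2); v=(-3,2)
6. t=5/2 → T at (1/2,7); v=(-3,-2)
7. t=1/6 → L at (0,20/3); v=(3,-2)
8. t=8/3 → R at (8,4/3); v=(-3,-2)

Final position: (8,4/3)
Wall sequence: RTLBRTLR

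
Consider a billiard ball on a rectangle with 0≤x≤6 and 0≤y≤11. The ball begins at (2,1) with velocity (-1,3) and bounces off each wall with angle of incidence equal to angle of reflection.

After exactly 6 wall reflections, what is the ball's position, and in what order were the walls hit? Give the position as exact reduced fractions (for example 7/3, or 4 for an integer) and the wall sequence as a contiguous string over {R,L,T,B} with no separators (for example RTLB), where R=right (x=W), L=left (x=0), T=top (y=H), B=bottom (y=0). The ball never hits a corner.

1. t=2 → L at (0,7); v=(1,3)
2. t=4/3 → T at (4/3,11); v=(1,-3)
3. t=11/3 → B at (5,0); v=(1,3)
4. t=1 → R at (6,3); v=(-1,3)
5. t=8/3 → T at (10/3,11); v=(-1,-3)
6. t=10/3 → L at (0,1); v=(1,-3)

Final position: (0,1)
Wall sequence: LTBRTL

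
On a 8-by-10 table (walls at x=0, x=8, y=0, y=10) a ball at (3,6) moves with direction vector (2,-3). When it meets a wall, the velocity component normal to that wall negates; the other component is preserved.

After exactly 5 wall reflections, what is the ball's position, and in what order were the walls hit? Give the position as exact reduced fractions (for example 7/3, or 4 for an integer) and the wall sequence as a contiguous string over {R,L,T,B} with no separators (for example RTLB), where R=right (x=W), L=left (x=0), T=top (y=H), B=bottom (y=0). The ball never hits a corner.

1. t=2 → B at (7,0); v=(2,3)
2. t=1/2 → R at (8,3/2); v=(-2,3)
3. t=17/6 → T at (7/3,10); v=(-2,-3)
4. t=7/6 → L at (0,13/2); v=(2,-3)
5. t=13/6 → B at (13/3,0); v=(2,3)

Final position: (13/3,0)
Wall sequence: BRTLB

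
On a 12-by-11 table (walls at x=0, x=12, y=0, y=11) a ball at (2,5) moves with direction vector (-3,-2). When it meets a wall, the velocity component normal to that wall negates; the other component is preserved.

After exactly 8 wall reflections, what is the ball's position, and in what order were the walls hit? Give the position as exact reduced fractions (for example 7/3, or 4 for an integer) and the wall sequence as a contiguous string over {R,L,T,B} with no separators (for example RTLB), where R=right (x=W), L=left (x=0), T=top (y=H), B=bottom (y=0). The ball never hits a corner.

1. t=2/3 → L at (0,11/3); v=(3,-2)
2. t=11/6 → B at (11/2,0); v=(3,2)
3. t=13/6 → R at (12,13/3); v=(-3,2)
4. t=10/3 → T at (2,11); v=(-3,-2)
5. t=2/3 → L at (0,29/3); v=(3,-2)
6. t=4 → R at (12,5/3); v=(-3,-2)
7. t=5/6 → B at (19/2,0); v=(-3,2)
8. t=19/6 → L at (0,19/3); v=(3,2)

Final position: (0,19/3)
Wall sequence: LBRTLRBL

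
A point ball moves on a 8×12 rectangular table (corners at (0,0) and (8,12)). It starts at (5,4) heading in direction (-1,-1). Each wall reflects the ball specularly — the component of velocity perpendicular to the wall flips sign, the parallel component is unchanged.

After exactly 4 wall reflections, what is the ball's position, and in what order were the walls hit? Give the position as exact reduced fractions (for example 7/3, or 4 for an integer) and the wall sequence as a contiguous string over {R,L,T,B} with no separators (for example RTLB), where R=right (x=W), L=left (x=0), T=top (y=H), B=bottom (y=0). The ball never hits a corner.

1. t=4 → B at (1,0); v=(-1,1)
2. t=1 → L at (0,1); v=(1,1)
3. t=8 → R at (8,9); v=(-1,1)
4. t=3 → T at (5,12); v=(-1,-1)

Final position: (5,12)
Wall sequence: BLRT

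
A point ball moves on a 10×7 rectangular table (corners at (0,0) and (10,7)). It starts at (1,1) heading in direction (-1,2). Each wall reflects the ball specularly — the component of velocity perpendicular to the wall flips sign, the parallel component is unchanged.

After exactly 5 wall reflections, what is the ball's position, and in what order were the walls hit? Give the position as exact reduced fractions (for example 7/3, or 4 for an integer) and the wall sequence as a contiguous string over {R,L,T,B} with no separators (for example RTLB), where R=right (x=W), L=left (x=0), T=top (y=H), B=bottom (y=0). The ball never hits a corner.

Final position: (10,5)
Wall sequence: LTBTR

1. t=1 → L at (0,3); v=(1,2)
2. t=2 → T at (2,7); v=(1,-2)
3. t=7/2 → B at (11/2,0); v=(1,2)
4. t=7/2 → T at (9,7); v=(1,-2)
5. t=1 → R at (10,5); v=(-1,-2)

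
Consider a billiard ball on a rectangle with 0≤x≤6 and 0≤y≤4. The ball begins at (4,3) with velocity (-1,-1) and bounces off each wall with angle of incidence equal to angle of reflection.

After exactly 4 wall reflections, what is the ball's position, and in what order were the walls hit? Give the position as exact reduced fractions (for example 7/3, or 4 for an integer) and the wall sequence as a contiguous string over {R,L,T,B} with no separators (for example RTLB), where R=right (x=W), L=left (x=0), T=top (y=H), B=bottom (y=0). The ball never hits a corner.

1. t=3 → B at (1,0); v=(-1,1)
2. t=1 → L at (0,1); v=(1,1)
3. t=3 → T at (3,4); v=(1,-1)
4. t=3 → R at (6,1); v=(-1,-1)

Final position: (6,1)
Wall sequence: BLTR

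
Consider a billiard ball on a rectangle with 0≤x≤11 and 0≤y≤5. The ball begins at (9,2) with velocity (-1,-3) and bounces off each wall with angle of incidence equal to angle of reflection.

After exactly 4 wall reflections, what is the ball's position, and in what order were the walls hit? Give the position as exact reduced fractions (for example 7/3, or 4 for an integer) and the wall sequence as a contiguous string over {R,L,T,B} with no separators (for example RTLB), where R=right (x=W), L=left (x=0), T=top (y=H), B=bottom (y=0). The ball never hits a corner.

Final position: (10/3,5)
Wall sequence: BTBT

1. t=2/3 → B at (25/3,0); v=(-1,3)
2. t=5/3 → T at (20/3,5); v=(-1,-3)
3. t=5/3 → B at (5,0); v=(-1,3)
4. t=5/3 → T at (10/3,5); v=(-1,-3)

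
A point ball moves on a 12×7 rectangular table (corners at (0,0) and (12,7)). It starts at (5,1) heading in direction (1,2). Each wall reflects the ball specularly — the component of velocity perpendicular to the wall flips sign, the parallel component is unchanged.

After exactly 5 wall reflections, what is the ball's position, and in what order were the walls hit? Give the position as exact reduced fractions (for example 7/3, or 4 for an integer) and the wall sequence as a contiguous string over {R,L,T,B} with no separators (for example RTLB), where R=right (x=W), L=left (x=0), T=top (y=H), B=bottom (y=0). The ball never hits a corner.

1. t=3 → T at (8,7); v=(1,-2)
2. t=7/2 → B at (23/2,0); v=(1,2)
3. t=1/2 → R at (12,1); v=(-1,2)
4. t=3 → T at (9,7); v=(-1,-2)
5. t=7/2 → B at (11/2,0); v=(-1,2)

Final position: (11/2,0)
Wall sequence: TBRTB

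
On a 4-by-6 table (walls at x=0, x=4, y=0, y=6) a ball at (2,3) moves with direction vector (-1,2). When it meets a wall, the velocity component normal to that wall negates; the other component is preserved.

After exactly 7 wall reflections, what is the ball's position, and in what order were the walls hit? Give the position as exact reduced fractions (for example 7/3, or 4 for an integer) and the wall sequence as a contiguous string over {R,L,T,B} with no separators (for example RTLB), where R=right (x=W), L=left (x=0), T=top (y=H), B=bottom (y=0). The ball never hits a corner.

1. t=3/2 → T at (1/2,6); v=(-1,-2)
2. t=1/2 → L at (0,5); v=(1,-2)
3. t=5/2 → B at (5/2,0); v=(1,2)
4. t=3/2 → R at (4,3); v=(-1,2)
5. t=3/2 → T at (5/2,6); v=(-1,-2)
6. t=5/2 → L at (0,1); v=(1,-2)
7. t=1/2 → B at (1/2,0); v=(1,2)

Final position: (1/2,0)
Wall sequence: TLBRTLB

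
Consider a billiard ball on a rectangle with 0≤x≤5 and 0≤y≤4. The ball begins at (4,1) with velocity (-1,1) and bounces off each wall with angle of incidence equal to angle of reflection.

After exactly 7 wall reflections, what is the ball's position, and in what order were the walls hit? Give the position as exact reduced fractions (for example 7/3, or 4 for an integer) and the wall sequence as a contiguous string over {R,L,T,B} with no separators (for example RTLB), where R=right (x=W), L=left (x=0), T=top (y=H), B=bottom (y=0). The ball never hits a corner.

Final position: (1,0)
Wall sequence: TLBRTLB

1. t=3 → T at (1,4); v=(-1,-1)
2. t=1 → L at (0,3); v=(1,-1)
3. t=3 → B at (3,0); v=(1,1)
4. t=2 → R at (5,2); v=(-1,1)
5. t=2 → T at (3,4); v=(-1,-1)
6. t=3 → L at (0,1); v=(1,-1)
7. t=1 → B at (1,0); v=(1,1)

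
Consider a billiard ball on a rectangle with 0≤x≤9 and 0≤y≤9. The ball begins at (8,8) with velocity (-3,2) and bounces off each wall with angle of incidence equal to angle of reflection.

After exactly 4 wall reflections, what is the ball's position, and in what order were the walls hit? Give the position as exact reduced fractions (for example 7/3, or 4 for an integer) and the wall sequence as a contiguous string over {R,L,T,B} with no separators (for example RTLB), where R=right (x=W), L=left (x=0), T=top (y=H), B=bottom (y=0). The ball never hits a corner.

1. t=1/2 → T at (13/2,9); v=(-3,-2)
2. t=13/6 → L at (0,14/3); v=(3,-2)
3. t=7/3 → B at (7,0); v=(3,2)
4. t=2/3 → R at (9,4/3); v=(-3,2)

Final position: (9,4/3)
Wall sequence: TLBR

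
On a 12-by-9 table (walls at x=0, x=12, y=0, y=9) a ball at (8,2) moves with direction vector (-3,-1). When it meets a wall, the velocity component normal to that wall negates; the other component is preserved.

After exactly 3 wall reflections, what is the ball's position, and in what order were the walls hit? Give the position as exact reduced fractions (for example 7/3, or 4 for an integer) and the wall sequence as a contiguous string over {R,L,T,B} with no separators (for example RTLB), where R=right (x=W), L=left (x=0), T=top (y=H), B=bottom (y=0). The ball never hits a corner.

Final position: (12,14/3)
Wall sequence: BLR

1. t=2 → B at (2,0); v=(-3,1)
2. t=2/3 → L at (0,2/3); v=(3,1)
3. t=4 → R at (12,14/3); v=(-3,1)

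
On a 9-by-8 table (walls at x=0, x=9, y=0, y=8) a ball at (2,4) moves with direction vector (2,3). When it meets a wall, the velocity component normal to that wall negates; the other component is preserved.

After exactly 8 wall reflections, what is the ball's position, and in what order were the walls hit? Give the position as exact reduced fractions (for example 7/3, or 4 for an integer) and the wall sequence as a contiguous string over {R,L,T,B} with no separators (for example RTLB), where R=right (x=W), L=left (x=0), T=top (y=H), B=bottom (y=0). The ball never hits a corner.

1. t=4/3 → T at (14/3,8); v=(2,-3)
2. t=13/6 → R at (9,3/2); v=(-2,-3)
3. t=1/2 → B at (8,0); v=(-2,3)
4. t=8/3 → T at (8/3,8); v=(-2,-3)
5. t=4/3 → L at (0,4); v=(2,-3)
6. t=4/3 → B at (8/3,0); v=(2,3)
7. t=8/3 → T at (8,8); v=(2,-3)
8. t=1/2 → R at (9,13/2); v=(-2,-3)

Final position: (9,13/2)
Wall sequence: TRBTLBTR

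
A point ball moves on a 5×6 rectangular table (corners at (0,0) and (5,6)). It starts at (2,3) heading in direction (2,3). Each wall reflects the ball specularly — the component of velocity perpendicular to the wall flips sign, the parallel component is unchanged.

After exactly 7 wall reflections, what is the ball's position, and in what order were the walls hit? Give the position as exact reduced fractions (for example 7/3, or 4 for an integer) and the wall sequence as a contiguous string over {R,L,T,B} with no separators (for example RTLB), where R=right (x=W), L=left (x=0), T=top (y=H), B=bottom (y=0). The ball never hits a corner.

Final position: (4,0)
Wall sequence: TRBLTRB

1. t=1 → T at (4,6); v=(2,-3)
2. t=1/2 → R at (5,9/2); v=(-2,-3)
3. t=3/2 → B at (2,0); v=(-2,3)
4. t=1 → L at (0,3); v=(2,3)
5. t=1 → T at (2,6); v=(2,-3)
6. t=3/2 → R at (5,3/2); v=(-2,-3)
7. t=1/2 → B at (4,0); v=(-2,3)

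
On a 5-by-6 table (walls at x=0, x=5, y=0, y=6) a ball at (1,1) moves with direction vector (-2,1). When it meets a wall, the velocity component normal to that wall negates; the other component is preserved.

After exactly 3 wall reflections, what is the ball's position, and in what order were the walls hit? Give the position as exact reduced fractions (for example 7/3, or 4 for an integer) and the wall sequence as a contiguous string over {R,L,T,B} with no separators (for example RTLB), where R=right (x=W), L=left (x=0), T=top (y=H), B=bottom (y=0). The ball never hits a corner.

1. t=1/2 → L at (0,3/2); v=(2,1)
2. t=5/2 → R at (5,4); v=(-2,1)
3. t=2 → T at (1,6); v=(-2,-1)

Final position: (1,6)
Wall sequence: LRT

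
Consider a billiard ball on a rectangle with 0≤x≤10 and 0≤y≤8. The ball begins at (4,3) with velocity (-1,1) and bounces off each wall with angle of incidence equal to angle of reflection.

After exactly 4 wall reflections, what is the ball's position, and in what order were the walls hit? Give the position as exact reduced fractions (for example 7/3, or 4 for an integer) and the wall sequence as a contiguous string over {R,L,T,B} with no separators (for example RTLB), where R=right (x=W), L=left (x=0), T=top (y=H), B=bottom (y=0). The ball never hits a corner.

Final position: (10,1)
Wall sequence: LTBR

1. t=4 → L at (0,7); v=(1,1)
2. t=1 → T at (1,8); v=(1,-1)
3. t=8 → B at (9,0); v=(1,1)
4. t=1 → R at (10,1); v=(-1,1)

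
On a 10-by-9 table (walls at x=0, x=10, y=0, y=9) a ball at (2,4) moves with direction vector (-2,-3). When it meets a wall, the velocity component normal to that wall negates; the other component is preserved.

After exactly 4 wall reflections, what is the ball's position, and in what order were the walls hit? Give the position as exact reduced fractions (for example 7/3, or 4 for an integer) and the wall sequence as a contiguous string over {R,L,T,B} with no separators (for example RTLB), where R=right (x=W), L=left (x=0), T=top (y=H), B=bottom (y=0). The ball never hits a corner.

Final position: (10,4)
Wall sequence: LBTR

1. t=1 → L at (0,1); v=(2,-3)
2. t=1/3 → B at (2/3,0); v=(2,3)
3. t=3 → T at (20/3,9); v=(2,-3)
4. t=5/3 → R at (10,4); v=(-2,-3)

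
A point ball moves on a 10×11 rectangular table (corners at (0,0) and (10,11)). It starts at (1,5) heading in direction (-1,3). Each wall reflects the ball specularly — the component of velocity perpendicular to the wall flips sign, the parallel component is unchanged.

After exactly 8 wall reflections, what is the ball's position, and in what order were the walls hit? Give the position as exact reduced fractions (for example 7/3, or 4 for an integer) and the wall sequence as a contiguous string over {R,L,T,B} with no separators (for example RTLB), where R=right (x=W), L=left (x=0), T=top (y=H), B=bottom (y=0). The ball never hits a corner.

Final position: (2/3,0)
Wall sequence: LTBTRBTB

1. t=1 → L at (0,8); v=(1,3)
2. t=1 → T at (1,11); v=(1,-3)
3. t=11/3 → B at (14/3,0); v=(1,3)
4. t=11/3 → T at (25/3,11); v=(1,-3)
5. t=5/3 → R at (10,6); v=(-1,-3)
6. t=2 → B at (8,0); v=(-1,3)
7. t=11/3 → T at (13/3,11); v=(-1,-3)
8. t=11/3 → B at (2/3,0); v=(-1,3)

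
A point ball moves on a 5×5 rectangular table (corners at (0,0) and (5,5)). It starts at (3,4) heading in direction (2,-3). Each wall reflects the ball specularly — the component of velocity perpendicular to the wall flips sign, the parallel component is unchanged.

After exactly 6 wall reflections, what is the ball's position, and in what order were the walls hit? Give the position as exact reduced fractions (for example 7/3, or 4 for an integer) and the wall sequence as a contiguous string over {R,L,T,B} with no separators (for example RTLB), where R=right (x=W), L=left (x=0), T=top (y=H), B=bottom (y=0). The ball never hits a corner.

Final position: (5,4)
Wall sequence: RBTLBR

1. t=1 → R at (5,1); v=(-2,-3)
2. t=1/3 → B at (13/3,0); v=(-2,3)
3. t=5/3 → T at (1,5); v=(-2,-3)
4. t=1/2 → L at (0,7/2); v=(2,-3)
5. t=7/6 → B at (7/3,0); v=(2,3)
6. t=4/3 → R at (5,4); v=(-2,3)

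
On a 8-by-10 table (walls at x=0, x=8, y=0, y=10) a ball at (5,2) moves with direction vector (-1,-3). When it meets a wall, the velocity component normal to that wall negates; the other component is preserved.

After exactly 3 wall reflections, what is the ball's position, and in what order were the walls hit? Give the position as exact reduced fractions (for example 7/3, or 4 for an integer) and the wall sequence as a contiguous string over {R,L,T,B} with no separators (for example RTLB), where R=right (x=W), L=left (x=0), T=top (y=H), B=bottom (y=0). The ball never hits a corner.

Final position: (0,7)
Wall sequence: BTL

1. t=2/3 → B at (13/3,0); v=(-1,3)
2. t=10/3 → T at (1,10); v=(-1,-3)
3. t=1 → L at (0,7); v=(1,-3)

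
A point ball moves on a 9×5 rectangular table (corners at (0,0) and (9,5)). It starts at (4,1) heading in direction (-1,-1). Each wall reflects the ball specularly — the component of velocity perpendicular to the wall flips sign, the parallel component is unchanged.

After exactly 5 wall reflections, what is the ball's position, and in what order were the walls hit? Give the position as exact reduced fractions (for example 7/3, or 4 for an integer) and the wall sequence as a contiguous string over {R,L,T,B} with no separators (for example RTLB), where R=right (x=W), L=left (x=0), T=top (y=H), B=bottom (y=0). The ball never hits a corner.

1. t=1 → B at (3,0); v=(-1,1)
2. t=3 → L at (0,3); v=(1,1)
3. t=2 → T at (2,5); v=(1,-1)
4. t=5 → B at (7,0); v=(1,1)
5. t=2 → R at (9,2); v=(-1,1)

Final position: (9,2)
Wall sequence: BLTBR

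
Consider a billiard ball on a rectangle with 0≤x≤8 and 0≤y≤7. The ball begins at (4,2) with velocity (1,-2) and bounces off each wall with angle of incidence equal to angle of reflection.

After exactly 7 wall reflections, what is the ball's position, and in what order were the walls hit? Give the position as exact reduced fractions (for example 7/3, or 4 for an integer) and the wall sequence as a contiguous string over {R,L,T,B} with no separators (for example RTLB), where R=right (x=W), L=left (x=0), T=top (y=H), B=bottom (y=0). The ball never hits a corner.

Final position: (3,0)
Wall sequence: BRTBTLB

1. t=1 → B at (5,0); v=(1,2)
2. t=3 → R at (8,6); v=(-1,2)
3. t=1/2 → T at (15/2,7); v=(-1,-2)
4. t=7/2 → B at (4,0); v=(-1,2)
5. t=7/2 → T at (1/2,7); v=(-1,-2)
6. t=1/2 → L at (0,6); v=(1,-2)
7. t=3 → B at (3,0); v=(1,2)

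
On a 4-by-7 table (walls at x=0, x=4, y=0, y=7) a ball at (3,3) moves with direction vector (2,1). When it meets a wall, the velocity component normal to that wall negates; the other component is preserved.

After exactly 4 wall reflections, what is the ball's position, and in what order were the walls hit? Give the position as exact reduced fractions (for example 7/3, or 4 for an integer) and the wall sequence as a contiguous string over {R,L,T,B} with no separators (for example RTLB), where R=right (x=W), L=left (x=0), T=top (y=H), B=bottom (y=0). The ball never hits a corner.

Final position: (4,13/2)
Wall sequence: RLTR

1. t=1/2 → R at (4,7/2); v=(-2,1)
2. t=2 → L at (0,11/2); v=(2,1)
3. t=3/2 → T at (3,7); v=(2,-1)
4. t=1/2 → R at (4,13/2); v=(-2,-1)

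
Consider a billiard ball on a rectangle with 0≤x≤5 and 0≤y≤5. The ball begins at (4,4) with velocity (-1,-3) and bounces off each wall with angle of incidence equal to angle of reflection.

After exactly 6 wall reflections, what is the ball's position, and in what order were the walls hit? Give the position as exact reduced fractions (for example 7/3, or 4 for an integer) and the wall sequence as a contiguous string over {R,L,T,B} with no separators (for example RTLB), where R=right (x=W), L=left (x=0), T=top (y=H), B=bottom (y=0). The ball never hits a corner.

1. t=4/3 → B at (8/3,0); v=(-1,3)
2. t=5/3 → T at (1,5); v=(-1,-3)
3. t=1 → L at (0,2); v=(1,-3)
4. t=2/3 → B at (2/3,0); v=(1,3)
5. t=5/3 → T at (7/3,5); v=(1,-3)
6. t=5/3 → B at (4,0); v=(1,3)

Final position: (4,0)
Wall sequence: BTLBTB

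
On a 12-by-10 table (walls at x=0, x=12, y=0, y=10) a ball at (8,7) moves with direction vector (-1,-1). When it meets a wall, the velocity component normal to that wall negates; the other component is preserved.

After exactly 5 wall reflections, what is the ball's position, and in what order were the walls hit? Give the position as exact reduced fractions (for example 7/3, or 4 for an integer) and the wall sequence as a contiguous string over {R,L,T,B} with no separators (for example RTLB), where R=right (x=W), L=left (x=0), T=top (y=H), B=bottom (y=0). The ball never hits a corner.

1. t=7 → B at (1,0); v=(-1,1)
2. t=1 → L at (0,1); v=(1,1)
3. t=9 → T at (9,10); v=(1,-1)
4. t=3 → R at (12,7); v=(-1,-1)
5. t=7 → B at (5,0); v=(-1,1)

Final position: (5,0)
Wall sequence: BLTRB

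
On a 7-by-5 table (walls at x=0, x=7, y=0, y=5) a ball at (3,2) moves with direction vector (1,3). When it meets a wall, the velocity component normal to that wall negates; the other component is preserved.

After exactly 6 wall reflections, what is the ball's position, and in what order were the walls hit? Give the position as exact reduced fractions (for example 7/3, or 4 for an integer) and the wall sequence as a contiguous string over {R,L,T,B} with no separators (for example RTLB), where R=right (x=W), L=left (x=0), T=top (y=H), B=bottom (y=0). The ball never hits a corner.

1. t=1 → T at (4,5); v=(1,-3)
2. t=5/3 → B at (17/3,0); v=(1,3)
3. t=4/3 → R at (7,4); v=(-1,3)
4. t=1/3 → T at (20/3,5); v=(-1,-3)
5. t=5/3 → B at (5,0); v=(-1,3)
6. t=5/3 → T at (10/3,5); v=(-1,-3)

Final position: (10/3,5)
Wall sequence: TBRTBT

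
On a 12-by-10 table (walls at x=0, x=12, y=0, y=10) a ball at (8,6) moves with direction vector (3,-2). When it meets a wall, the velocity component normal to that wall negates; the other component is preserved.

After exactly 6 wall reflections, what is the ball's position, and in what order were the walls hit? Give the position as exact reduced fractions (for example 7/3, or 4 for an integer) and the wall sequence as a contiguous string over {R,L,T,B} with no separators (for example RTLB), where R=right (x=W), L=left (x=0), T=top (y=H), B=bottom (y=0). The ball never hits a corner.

1. t=4/3 → R at (12,10/3); v=(-3,-2)
2. t=5/3 → B at (7,0); v=(-3,2)
3. t=7/3 → L at (0,14/3); v=(3,2)
4. t=8/3 → T at (8,10); v=(3,-2)
5. t=4/3 → R at (12,22/3); v=(-3,-2)
6. t=11/3 → B at (1,0); v=(-3,2)

Final position: (1,0)
Wall sequence: RBLTRB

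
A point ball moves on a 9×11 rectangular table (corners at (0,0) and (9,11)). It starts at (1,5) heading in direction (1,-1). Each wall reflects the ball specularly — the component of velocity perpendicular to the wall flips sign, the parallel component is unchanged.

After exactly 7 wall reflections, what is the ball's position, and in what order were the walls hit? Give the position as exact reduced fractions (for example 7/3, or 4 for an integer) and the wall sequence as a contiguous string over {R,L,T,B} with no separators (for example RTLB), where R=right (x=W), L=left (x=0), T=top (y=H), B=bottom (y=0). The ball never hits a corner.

1. t=5 → B at (6,0); v=(1,1)
2. t=3 → R at (9,3); v=(-1,1)
3. t=8 → T at (1,11); v=(-1,-1)
4. t=1 → L at (0,10); v=(1,-1)
5. t=9 → R at (9,1); v=(-1,-1)
6. t=1 → B at (8,0); v=(-1,1)
7. t=8 → L at (0,8); v=(1,1)

Final position: (0,8)
Wall sequence: BRTLRBL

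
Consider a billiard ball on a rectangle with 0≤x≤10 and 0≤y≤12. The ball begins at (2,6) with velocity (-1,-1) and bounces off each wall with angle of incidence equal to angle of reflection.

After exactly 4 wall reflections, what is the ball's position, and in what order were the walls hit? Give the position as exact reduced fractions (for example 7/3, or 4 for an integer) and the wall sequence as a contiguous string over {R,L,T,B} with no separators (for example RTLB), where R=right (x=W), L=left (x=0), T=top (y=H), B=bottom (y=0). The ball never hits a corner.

1. t=2 → L at (0,4); v=(1,-1)
2. t=4 → B at (4,0); v=(1,1)
3. t=6 → R at (10,6); v=(-1,1)
4. t=6 → T at (4,12); v=(-1,-1)

Final position: (4,12)
Wall sequence: LBRT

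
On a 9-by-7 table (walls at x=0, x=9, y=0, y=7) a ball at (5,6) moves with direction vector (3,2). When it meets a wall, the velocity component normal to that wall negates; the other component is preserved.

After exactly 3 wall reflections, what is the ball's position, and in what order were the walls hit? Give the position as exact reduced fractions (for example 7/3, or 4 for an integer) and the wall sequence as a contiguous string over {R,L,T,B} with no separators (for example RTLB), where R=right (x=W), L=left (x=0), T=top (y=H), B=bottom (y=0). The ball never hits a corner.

Final position: (1,0)
Wall sequence: TRB

1. t=1/2 → T at (13/2,7); v=(3,-2)
2. t=5/6 → R at (9,16/3); v=(-3,-2)
3. t=8/3 → B at (1,0); v=(-3,2)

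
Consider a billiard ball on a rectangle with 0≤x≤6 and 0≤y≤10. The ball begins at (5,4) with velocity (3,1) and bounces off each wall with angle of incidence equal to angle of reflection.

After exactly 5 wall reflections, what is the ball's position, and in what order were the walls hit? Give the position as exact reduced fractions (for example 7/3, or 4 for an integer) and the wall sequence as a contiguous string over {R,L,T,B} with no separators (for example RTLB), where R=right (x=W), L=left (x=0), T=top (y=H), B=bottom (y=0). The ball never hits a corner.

Final position: (0,29/3)
Wall sequence: RLRTL

1. t=1/3 → R at (6,13/3); v=(-3,1)
2. t=2 → L at (0,19/3); v=(3,1)
3. t=2 → R at (6,25/3); v=(-3,1)
4. t=5/3 → T at (1,10); v=(-3,-1)
5. t=1/3 → L at (0,29/3); v=(3,-1)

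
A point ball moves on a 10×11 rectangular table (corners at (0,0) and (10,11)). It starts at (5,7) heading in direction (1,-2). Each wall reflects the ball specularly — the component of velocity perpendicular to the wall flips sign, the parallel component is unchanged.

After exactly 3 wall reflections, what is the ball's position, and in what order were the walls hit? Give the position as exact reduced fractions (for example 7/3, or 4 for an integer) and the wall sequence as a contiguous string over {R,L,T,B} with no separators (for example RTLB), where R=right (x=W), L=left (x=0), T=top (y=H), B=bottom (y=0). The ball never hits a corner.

Final position: (6,11)
Wall sequence: BRT

1. t=7/2 → B at (17/2,0); v=(1,2)
2. t=3/2 → R at (10,3); v=(-1,2)
3. t=4 → T at (6,11); v=(-1,-2)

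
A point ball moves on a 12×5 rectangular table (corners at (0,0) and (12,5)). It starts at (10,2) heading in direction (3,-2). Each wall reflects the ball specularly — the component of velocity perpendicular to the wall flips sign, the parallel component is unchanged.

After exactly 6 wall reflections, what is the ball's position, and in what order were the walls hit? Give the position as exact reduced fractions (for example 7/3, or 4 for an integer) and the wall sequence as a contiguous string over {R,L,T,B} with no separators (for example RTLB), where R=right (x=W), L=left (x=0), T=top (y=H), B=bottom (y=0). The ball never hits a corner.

1. t=2/3 → R at (12,2/3); v=(-3,-2)
2. t=1/3 → B at (11,0); v=(-3,2)
3. t=5/2 → T at (7/2,5); v=(-3,-2)
4. t=7/6 → L at (0,8/3); v=(3,-2)
5. t=4/3 → B at (4,0); v=(3,2)
6. t=5/2 → T at (23/2,5); v=(3,-2)

Final position: (23/2,5)
Wall sequence: RBTLBT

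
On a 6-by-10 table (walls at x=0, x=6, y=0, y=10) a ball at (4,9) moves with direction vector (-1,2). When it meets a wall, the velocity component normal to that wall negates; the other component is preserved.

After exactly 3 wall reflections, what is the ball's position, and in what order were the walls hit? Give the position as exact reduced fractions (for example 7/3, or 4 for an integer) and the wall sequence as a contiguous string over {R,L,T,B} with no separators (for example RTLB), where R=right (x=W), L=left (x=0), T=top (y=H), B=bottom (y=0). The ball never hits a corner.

1. t=1/2 → T at (7/2,10); v=(-1,-2)
2. t=7/2 → L at (0,3); v=(1,-2)
3. t=3/2 → B at (3/2,0); v=(1,2)

Final position: (3/2,0)
Wall sequence: TLB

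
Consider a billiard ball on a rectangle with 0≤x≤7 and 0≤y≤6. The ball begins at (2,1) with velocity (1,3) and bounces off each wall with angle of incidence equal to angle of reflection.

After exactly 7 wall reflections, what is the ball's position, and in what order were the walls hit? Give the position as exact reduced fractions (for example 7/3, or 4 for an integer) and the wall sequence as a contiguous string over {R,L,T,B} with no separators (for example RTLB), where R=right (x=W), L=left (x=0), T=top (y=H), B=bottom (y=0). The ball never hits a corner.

Final position: (1/3,0)
Wall sequence: TBRTBTB

1. t=5/3 → T at (11/3,6); v=(1,-3)
2. t=2 → B at (17/3,0); v=(1,3)
3. t=4/3 → R at (7,4); v=(-1,3)
4. t=2/3 → T at (19/3,6); v=(-1,-3)
5. t=2 → B at (13/3,0); v=(-1,3)
6. t=2 → T at (7/3,6); v=(-1,-3)
7. t=2 → B at (1/3,0); v=(-1,3)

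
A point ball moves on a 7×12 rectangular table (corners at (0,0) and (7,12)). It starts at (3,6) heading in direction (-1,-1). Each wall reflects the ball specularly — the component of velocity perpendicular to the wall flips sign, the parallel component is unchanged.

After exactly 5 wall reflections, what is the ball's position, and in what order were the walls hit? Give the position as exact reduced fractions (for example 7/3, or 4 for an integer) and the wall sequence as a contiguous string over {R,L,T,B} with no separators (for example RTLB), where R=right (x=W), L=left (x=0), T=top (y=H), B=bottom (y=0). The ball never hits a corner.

Final position: (1,12)
Wall sequence: LBRLT

1. t=3 → L at (0,3); v=(1,-1)
2. t=3 → B at (3,0); v=(1,1)
3. t=4 → R at (7,4); v=(-1,1)
4. t=7 → L at (0,11); v=(1,1)
5. t=1 → T at (1,12); v=(1,-1)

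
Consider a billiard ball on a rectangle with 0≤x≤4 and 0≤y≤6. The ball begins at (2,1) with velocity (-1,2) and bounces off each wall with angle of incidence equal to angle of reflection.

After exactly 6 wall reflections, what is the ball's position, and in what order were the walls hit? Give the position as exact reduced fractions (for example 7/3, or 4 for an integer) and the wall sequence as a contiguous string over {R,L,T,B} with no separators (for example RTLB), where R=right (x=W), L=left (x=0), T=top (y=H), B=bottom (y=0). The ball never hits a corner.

1. t=2 → L at (0,5); v=(1,2)
2. t=1/2 → T at (1/2,6); v=(1,-2)
3. t=3 → B at (7/2,0); v=(1,2)
4. t=1/2 → R at (4,1); v=(-1,2)
5. t=5/2 → T at (3/2,6); v=(-1,-2)
6. t=3/2 → L at (0,3); v=(1,-2)

Final position: (0,3)
Wall sequence: LTBRTL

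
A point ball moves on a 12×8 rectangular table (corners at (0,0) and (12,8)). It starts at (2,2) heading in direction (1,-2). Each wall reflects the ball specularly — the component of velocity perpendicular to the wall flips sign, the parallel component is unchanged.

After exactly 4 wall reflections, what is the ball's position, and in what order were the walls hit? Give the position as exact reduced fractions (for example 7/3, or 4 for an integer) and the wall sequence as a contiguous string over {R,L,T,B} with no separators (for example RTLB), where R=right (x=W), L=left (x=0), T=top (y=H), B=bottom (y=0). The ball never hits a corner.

Final position: (12,2)
Wall sequence: BTBR

1. t=1 → B at (3,0); v=(1,2)
2. t=4 → T at (7,8); v=(1,-2)
3. t=4 → B at (11,0); v=(1,2)
4. t=1 → R at (12,2); v=(-1,2)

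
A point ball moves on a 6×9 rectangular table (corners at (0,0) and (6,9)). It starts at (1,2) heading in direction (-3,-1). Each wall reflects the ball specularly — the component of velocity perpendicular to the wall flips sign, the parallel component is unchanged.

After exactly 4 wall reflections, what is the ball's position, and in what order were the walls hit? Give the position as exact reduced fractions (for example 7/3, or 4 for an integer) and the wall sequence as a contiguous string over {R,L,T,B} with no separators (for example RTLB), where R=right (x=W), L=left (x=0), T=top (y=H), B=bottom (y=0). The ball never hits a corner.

1. t=1/3 → L at (0,5/3); v=(3,-1)
2. t=5/3 → B at (5,0); v=(3,1)
3. t=1/3 → R at (6,1/3); v=(-3,1)
4. t=2 → L at (0,7/3); v=(3,1)

Final position: (0,7/3)
Wall sequence: LBRL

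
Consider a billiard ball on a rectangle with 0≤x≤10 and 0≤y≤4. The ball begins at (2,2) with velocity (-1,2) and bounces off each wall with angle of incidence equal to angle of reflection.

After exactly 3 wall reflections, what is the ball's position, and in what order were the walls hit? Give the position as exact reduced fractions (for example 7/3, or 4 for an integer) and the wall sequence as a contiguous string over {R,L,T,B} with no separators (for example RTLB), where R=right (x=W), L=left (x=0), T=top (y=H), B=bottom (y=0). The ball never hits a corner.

Final position: (1,0)
Wall sequence: TLB

1. t=1 → T at (1,4); v=(-1,-2)
2. t=1 → L at (0,2); v=(1,-2)
3. t=1 → B at (1,0); v=(1,2)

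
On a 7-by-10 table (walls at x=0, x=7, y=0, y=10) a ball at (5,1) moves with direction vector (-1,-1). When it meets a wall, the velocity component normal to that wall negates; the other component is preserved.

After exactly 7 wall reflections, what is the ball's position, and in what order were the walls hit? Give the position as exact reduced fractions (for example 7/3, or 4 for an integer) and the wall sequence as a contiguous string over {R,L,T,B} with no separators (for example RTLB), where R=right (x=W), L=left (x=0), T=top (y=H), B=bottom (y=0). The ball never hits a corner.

1. t=1 → B at (4,0); v=(-1,1)
2. t=4 → L at (0,4); v=(1,1)
3. t=6 → T at (6,10); v=(1,-1)
4. t=1 → R at (7,9); v=(-1,-1)
5. t=7 → L at (0,2); v=(1,-1)
6. t=2 → B at (2,0); v=(1,1)
7. t=5 → R at (7,5); v=(-1,1)

Final position: (7,5)
Wall sequence: BLTRLBR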